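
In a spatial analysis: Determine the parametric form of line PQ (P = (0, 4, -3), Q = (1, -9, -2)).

Direction vector d = Q - P = (1 + 0, -9 - 4, -2 + 3) = (1, -13, 1)
Parametric form r = P + t·d:
x = 0 + t, y = 4 - 13t, z = -3 + t

x = 0 + t, y = 4 - 13t, z = -3 + t


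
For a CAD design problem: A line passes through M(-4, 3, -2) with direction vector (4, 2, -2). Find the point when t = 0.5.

P(t) = M + t·d
  = (-4 + 4·0.5, 3 + 2·0.5, -2 + (-2)·0.5)
  = (-4 + 2, 3 + 1, -2 - 1)
  = (-2, 4, -3)

(-2, 4, -3)


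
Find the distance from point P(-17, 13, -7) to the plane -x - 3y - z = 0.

distance = |a·x₀ + b·y₀ + c·z₀ - d| / √(a² + b² + c²)
  = |(-1)·(-17) + (-3)·13 + (-1)·(-7) - 0| / √((-1)² + (-3)² + (-1)²)
  = |17 - 39 + 7 + 0| / √(1 + 9 + 1)
  = |-15| / √11
  = 15 / 3.317
  ≈ 4.523

4.523


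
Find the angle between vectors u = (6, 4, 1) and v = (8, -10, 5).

u·v = 6·8 + 4·(-10) + 1·5 = 48 - 40 + 5 = 13
|u| = √(6² + 4² + 1²) = √53 ≈ 7.28
|v| = √(8² + (-10)² + 5²) = √189 ≈ 13.75
cos θ = (u·v)/(|u||v|) = 13/(7.28·13.75) ≈ 0.1299
θ = arccos(0.1299) ≈ 82.54°

82.54°


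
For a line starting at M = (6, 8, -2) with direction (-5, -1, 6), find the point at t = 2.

P(t) = M + t·d
  = (6 + (-5)·2, 8 + (-1)·2, -2 + 6·2)
  = (6 - 10, 8 - 2, -2 + 12)
  = (-4, 6, 10)

(-4, 6, 10)


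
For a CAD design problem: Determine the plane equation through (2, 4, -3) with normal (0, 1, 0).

The plane through P with normal n = (a, b, c) satisfies n·(r - P) = 0,
i.e. ax + by + cz = a·x₀ + b·y₀ + c·z₀.
d = 0·2 + 1·4 + 0·(-3)
  = 0 + 4 + 0
  = 4
Equation: y = 4

y = 4


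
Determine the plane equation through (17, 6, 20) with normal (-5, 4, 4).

The plane through P with normal n = (a, b, c) satisfies n·(r - P) = 0,
i.e. ax + by + cz = a·x₀ + b·y₀ + c·z₀.
d = (-5)·17 + 4·6 + 4·20
  = -85 + 24 + 80
  = 19
Equation: -5x + 4y + 4z = 19

-5x + 4y + 4z = 19


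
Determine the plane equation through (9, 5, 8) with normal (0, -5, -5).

The plane through P with normal n = (a, b, c) satisfies n·(r - P) = 0,
i.e. ax + by + cz = a·x₀ + b·y₀ + c·z₀.
d = 0·9 + (-5)·5 + (-5)·8
  = 0 - 25 - 40
  = -65
Equation: -5y - 5z = -65

-5y - 5z = -65


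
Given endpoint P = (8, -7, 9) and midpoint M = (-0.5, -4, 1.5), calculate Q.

Q = 2M - P
  = (2·(-0.5) - 8, 2·(-4) - (-7), 2·1.5 - 9)
  = (-1 - 8, -8 + 7, 3 - 9)
  = (-9, -1, -6)

(-9, -1, -6)


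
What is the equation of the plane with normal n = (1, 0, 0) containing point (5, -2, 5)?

The plane through P with normal n = (a, b, c) satisfies n·(r - P) = 0,
i.e. ax + by + cz = a·x₀ + b·y₀ + c·z₀.
d = 1·5 + 0·(-2) + 0·5
  = 5 + 0 + 0
  = 5
Equation: x = 5

x = 5


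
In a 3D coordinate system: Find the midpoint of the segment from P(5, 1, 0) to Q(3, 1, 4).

M = ((x₁+x₂)/2, (y₁+y₂)/2, (z₁+z₂)/2)
  = ((5 + 3)/2, (1 + 1)/2, (0 + 4)/2)
  = (8/2, 2/2, 4/2)
  = (4, 1, 2)

(4, 1, 2)


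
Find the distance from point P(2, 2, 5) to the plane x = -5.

distance = |a·x₀ + b·y₀ + c·z₀ - d| / √(a² + b² + c²)
  = |1·2 + 0·2 + 0·5 - (-5)| / √(1² + 0² + 0²)
  = |2 + 0 + 0 + 5| / √(1 + 0 + 0)
  = |7| / √1
  = 7 / 1
  ≈ 7

7


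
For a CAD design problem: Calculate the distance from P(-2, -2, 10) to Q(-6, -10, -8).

d = √[(x₂-x₁)² + (y₂-y₁)² + (z₂-z₁)²]
  = √[(-4)² + (-8)² + (-18)²]
  = √[16 + 64 + 324]
  = √404
  ≈ 20.1

20.1


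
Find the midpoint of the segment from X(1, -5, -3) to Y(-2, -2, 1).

M = ((x₁+x₂)/2, (y₁+y₂)/2, (z₁+z₂)/2)
  = ((1 - 2)/2, (-5 - 2)/2, (-3 + 1)/2)
  = (-1/2, -7/2, -2/2)
  = (-0.5, -3.5, -1)

(-0.5, -3.5, -1)


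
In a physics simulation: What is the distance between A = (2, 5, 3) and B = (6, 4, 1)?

d = √[(x₂-x₁)² + (y₂-y₁)² + (z₂-z₁)²]
  = √[4² + (-1)² + (-2)²]
  = √[16 + 1 + 4]
  = √21
  ≈ 4.583

4.583


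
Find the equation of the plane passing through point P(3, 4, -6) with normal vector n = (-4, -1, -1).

The plane through P with normal n = (a, b, c) satisfies n·(r - P) = 0,
i.e. ax + by + cz = a·x₀ + b·y₀ + c·z₀.
d = (-4)·3 + (-1)·4 + (-1)·(-6)
  = -12 - 4 + 6
  = -10
Equation: -4x - y - z = -10

-4x - y - z = -10


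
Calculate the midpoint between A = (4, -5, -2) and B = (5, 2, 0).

M = ((x₁+x₂)/2, (y₁+y₂)/2, (z₁+z₂)/2)
  = ((4 + 5)/2, (-5 + 2)/2, (-2 + 0)/2)
  = (9/2, -3/2, -2/2)
  = (4.5, -1.5, -1)

(4.5, -1.5, -1)


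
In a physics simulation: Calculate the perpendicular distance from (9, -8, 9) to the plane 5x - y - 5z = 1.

distance = |a·x₀ + b·y₀ + c·z₀ - d| / √(a² + b² + c²)
  = |5·9 + (-1)·(-8) + (-5)·9 - 1| / √(5² + (-1)² + (-5)²)
  = |45 + 8 - 45 - 1| / √(25 + 1 + 25)
  = |7| / √51
  = 7 / 7.141
  ≈ 0.9802

0.9802


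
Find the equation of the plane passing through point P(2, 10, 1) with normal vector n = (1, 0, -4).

The plane through P with normal n = (a, b, c) satisfies n·(r - P) = 0,
i.e. ax + by + cz = a·x₀ + b·y₀ + c·z₀.
d = 1·2 + 0·10 + (-4)·1
  = 2 + 0 - 4
  = -2
Equation: x - 4z = -2

x - 4z = -2


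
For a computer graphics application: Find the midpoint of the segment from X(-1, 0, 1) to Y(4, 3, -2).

M = ((x₁+x₂)/2, (y₁+y₂)/2, (z₁+z₂)/2)
  = ((-1 + 4)/2, (0 + 3)/2, (1 - 2)/2)
  = (3/2, 3/2, -1/2)
  = (1.5, 1.5, -0.5)

(1.5, 1.5, -0.5)


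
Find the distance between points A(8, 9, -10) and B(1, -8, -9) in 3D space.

d = √[(x₂-x₁)² + (y₂-y₁)² + (z₂-z₁)²]
  = √[(-7)² + (-17)² + 1²]
  = √[49 + 289 + 1]
  = √339
  ≈ 18.41

18.41


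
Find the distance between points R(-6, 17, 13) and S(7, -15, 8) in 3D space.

d = √[(x₂-x₁)² + (y₂-y₁)² + (z₂-z₁)²]
  = √[13² + (-32)² + (-5)²]
  = √[169 + 1024 + 25]
  = √1218
  ≈ 34.9

34.9


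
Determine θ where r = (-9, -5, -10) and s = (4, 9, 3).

r·s = (-9)·4 + (-5)·9 + (-10)·3 = -36 - 45 - 30 = -111
|r| = √((-9)² + (-5)² + (-10)²) = √206 ≈ 14.35
|s| = √(4² + 9² + 3²) = √106 ≈ 10.3
cos θ = (r·s)/(|r||s|) = -111/(14.35·10.3) ≈ -0.7512
θ = arccos(-0.7512) ≈ 138.7°

138.7°


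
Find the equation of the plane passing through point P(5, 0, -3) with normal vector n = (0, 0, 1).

The plane through P with normal n = (a, b, c) satisfies n·(r - P) = 0,
i.e. ax + by + cz = a·x₀ + b·y₀ + c·z₀.
d = 0·5 + 0·0 + 1·(-3)
  = 0 + 0 - 3
  = -3
Equation: z = -3

z = -3


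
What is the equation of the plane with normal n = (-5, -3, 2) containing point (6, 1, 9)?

The plane through P with normal n = (a, b, c) satisfies n·(r - P) = 0,
i.e. ax + by + cz = a·x₀ + b·y₀ + c·z₀.
d = (-5)·6 + (-3)·1 + 2·9
  = -30 - 3 + 18
  = -15
Equation: -5x - 3y + 2z = -15

-5x - 3y + 2z = -15


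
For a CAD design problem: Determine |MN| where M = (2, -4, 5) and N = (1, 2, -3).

d = √[(x₂-x₁)² + (y₂-y₁)² + (z₂-z₁)²]
  = √[(-1)² + 6² + (-8)²]
  = √[1 + 36 + 64]
  = √101
  ≈ 10.05

10.05


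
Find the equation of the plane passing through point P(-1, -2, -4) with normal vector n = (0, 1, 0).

The plane through P with normal n = (a, b, c) satisfies n·(r - P) = 0,
i.e. ax + by + cz = a·x₀ + b·y₀ + c·z₀.
d = 0·(-1) + 1·(-2) + 0·(-4)
  = 0 - 2 + 0
  = -2
Equation: y = -2

y = -2


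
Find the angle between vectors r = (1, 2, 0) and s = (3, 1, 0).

r·s = 1·3 + 2·1 + 0·0 = 3 + 2 + 0 = 5
|r| = √(1² + 2² + 0²) = √5 ≈ 2.236
|s| = √(3² + 1² + 0²) = √10 ≈ 3.162
cos θ = (r·s)/(|r||s|) = 5/(2.236·3.162) ≈ 0.7071
θ = arccos(0.7071) ≈ 45°

45°


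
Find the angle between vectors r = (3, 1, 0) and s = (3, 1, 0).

r·s = 3·3 + 1·1 + 0·0 = 9 + 1 + 0 = 10
|r| = √(3² + 1² + 0²) = √10 ≈ 3.162
|s| = √(3² + 1² + 0²) = √10 ≈ 3.162
cos θ = (r·s)/(|r||s|) = 10/(3.162·3.162) ≈ 1
θ = arccos(1) ≈ 0°

0°


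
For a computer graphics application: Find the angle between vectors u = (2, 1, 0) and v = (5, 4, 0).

u·v = 2·5 + 1·4 + 0·0 = 10 + 4 + 0 = 14
|u| = √(2² + 1² + 0²) = √5 ≈ 2.236
|v| = √(5² + 4² + 0²) = √41 ≈ 6.403
cos θ = (u·v)/(|u||v|) = 14/(2.236·6.403) ≈ 0.9778
θ = arccos(0.9778) ≈ 12.09°

12.09°


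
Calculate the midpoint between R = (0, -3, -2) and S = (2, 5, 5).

M = ((x₁+x₂)/2, (y₁+y₂)/2, (z₁+z₂)/2)
  = ((0 + 2)/2, (-3 + 5)/2, (-2 + 5)/2)
  = (2/2, 2/2, 3/2)
  = (1, 1, 1.5)

(1, 1, 1.5)


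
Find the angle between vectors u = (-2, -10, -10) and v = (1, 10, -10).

u·v = (-2)·1 + (-10)·10 + (-10)·(-10) = -2 - 100 + 100 = -2
|u| = √((-2)² + (-10)² + (-10)²) = √204 ≈ 14.28
|v| = √(1² + 10² + (-10)²) = √201 ≈ 14.18
cos θ = (u·v)/(|u||v|) = -2/(14.28·14.18) ≈ -0.009877
θ = arccos(-0.009877) ≈ 90.57°

90.57°


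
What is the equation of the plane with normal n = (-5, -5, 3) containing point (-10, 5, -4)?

The plane through P with normal n = (a, b, c) satisfies n·(r - P) = 0,
i.e. ax + by + cz = a·x₀ + b·y₀ + c·z₀.
d = (-5)·(-10) + (-5)·5 + 3·(-4)
  = 50 - 25 - 12
  = 13
Equation: -5x - 5y + 3z = 13

-5x - 5y + 3z = 13


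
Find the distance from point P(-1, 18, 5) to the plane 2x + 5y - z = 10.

distance = |a·x₀ + b·y₀ + c·z₀ - d| / √(a² + b² + c²)
  = |2·(-1) + 5·18 + (-1)·5 - 10| / √(2² + 5² + (-1)²)
  = |-2 + 90 - 5 - 10| / √(4 + 25 + 1)
  = |73| / √30
  = 73 / 5.477
  ≈ 13.33

13.33


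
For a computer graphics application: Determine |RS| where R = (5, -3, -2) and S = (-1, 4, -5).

d = √[(x₂-x₁)² + (y₂-y₁)² + (z₂-z₁)²]
  = √[(-6)² + 7² + (-3)²]
  = √[36 + 49 + 9]
  = √94
  ≈ 9.695

9.695


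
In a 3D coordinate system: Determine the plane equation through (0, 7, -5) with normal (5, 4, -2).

The plane through P with normal n = (a, b, c) satisfies n·(r - P) = 0,
i.e. ax + by + cz = a·x₀ + b·y₀ + c·z₀.
d = 5·0 + 4·7 + (-2)·(-5)
  = 0 + 28 + 10
  = 38
Equation: 5x + 4y - 2z = 38

5x + 4y - 2z = 38


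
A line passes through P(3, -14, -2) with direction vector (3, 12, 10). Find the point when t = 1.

P(t) = P + t·d
  = (3 + 3·1, -14 + 12·1, -2 + 10·1)
  = (3 + 3, -14 + 12, -2 + 10)
  = (6, -2, 8)

(6, -2, 8)


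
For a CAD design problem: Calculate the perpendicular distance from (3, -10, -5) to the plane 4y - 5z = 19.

distance = |a·x₀ + b·y₀ + c·z₀ - d| / √(a² + b² + c²)
  = |0·3 + 4·(-10) + (-5)·(-5) - 19| / √(0² + 4² + (-5)²)
  = |0 - 40 + 25 - 19| / √(0 + 16 + 25)
  = |-34| / √41
  = 34 / 6.403
  ≈ 5.31

5.31


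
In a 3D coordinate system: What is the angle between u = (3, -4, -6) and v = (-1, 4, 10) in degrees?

u·v = 3·(-1) + (-4)·4 + (-6)·10 = -3 - 16 - 60 = -79
|u| = √(3² + (-4)² + (-6)²) = √61 ≈ 7.81
|v| = √((-1)² + 4² + 10²) = √117 ≈ 10.82
cos θ = (u·v)/(|u||v|) = -79/(7.81·10.82) ≈ -0.9351
θ = arccos(-0.9351) ≈ 159.2°

159.2°


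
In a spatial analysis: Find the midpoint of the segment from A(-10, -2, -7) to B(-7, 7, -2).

M = ((x₁+x₂)/2, (y₁+y₂)/2, (z₁+z₂)/2)
  = ((-10 - 7)/2, (-2 + 7)/2, (-7 - 2)/2)
  = (-17/2, 5/2, -9/2)
  = (-8.5, 2.5, -4.5)

(-8.5, 2.5, -4.5)


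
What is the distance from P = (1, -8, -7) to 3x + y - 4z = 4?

distance = |a·x₀ + b·y₀ + c·z₀ - d| / √(a² + b² + c²)
  = |3·1 + 1·(-8) + (-4)·(-7) - 4| / √(3² + 1² + (-4)²)
  = |3 - 8 + 28 - 4| / √(9 + 1 + 16)
  = |19| / √26
  = 19 / 5.099
  ≈ 3.726

3.726


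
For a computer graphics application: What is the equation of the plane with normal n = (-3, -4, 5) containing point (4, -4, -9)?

The plane through P with normal n = (a, b, c) satisfies n·(r - P) = 0,
i.e. ax + by + cz = a·x₀ + b·y₀ + c·z₀.
d = (-3)·4 + (-4)·(-4) + 5·(-9)
  = -12 + 16 - 45
  = -41
Equation: -3x - 4y + 5z = -41

-3x - 4y + 5z = -41


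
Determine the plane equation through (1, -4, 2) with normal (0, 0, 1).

The plane through P with normal n = (a, b, c) satisfies n·(r - P) = 0,
i.e. ax + by + cz = a·x₀ + b·y₀ + c·z₀.
d = 0·1 + 0·(-4) + 1·2
  = 0 + 0 + 2
  = 2
Equation: z = 2

z = 2


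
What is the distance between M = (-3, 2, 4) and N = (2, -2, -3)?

d = √[(x₂-x₁)² + (y₂-y₁)² + (z₂-z₁)²]
  = √[5² + (-4)² + (-7)²]
  = √[25 + 16 + 49]
  = √90
  ≈ 9.487

9.487


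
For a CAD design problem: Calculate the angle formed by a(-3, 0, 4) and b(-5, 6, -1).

a·b = (-3)·(-5) + 0·6 + 4·(-1) = 15 + 0 - 4 = 11
|a| = √((-3)² + 0² + 4²) = √25 ≈ 5
|b| = √((-5)² + 6² + (-1)²) = √62 ≈ 7.874
cos θ = (a·b)/(|a||b|) = 11/(5·7.874) ≈ 0.2794
θ = arccos(0.2794) ≈ 73.78°

73.78°


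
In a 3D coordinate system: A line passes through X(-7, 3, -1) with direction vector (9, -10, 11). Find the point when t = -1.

P(t) = X + t·d
  = (-7 + 9·(-1), 3 + (-10)·(-1), -1 + 11·(-1))
  = (-7 - 9, 3 + 10, -1 - 11)
  = (-16, 13, -12)

(-16, 13, -12)


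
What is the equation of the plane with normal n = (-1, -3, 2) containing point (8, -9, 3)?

The plane through P with normal n = (a, b, c) satisfies n·(r - P) = 0,
i.e. ax + by + cz = a·x₀ + b·y₀ + c·z₀.
d = (-1)·8 + (-3)·(-9) + 2·3
  = -8 + 27 + 6
  = 25
Equation: -x - 3y + 2z = 25

-x - 3y + 2z = 25


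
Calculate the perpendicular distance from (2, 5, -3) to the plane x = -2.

distance = |a·x₀ + b·y₀ + c·z₀ - d| / √(a² + b² + c²)
  = |1·2 + 0·5 + 0·(-3) - (-2)| / √(1² + 0² + 0²)
  = |2 + 0 + 0 + 2| / √(1 + 0 + 0)
  = |4| / √1
  = 4 / 1
  ≈ 4

4


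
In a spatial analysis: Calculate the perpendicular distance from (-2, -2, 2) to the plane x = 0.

distance = |a·x₀ + b·y₀ + c·z₀ - d| / √(a² + b² + c²)
  = |1·(-2) + 0·(-2) + 0·2 - 0| / √(1² + 0² + 0²)
  = |-2 + 0 + 0 + 0| / √(1 + 0 + 0)
  = |-2| / √1
  = 2 / 1
  ≈ 2

2


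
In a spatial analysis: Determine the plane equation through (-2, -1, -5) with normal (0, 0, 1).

The plane through P with normal n = (a, b, c) satisfies n·(r - P) = 0,
i.e. ax + by + cz = a·x₀ + b·y₀ + c·z₀.
d = 0·(-2) + 0·(-1) + 1·(-5)
  = 0 + 0 - 5
  = -5
Equation: z = -5

z = -5


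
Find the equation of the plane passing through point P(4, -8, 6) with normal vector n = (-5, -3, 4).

The plane through P with normal n = (a, b, c) satisfies n·(r - P) = 0,
i.e. ax + by + cz = a·x₀ + b·y₀ + c·z₀.
d = (-5)·4 + (-3)·(-8) + 4·6
  = -20 + 24 + 24
  = 28
Equation: -5x - 3y + 4z = 28

-5x - 3y + 4z = 28


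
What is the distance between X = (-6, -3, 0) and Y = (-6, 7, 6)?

d = √[(x₂-x₁)² + (y₂-y₁)² + (z₂-z₁)²]
  = √[0² + 10² + 6²]
  = √[0 + 100 + 36]
  = √136
  ≈ 11.66

11.66


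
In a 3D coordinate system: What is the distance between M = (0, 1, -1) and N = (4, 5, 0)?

d = √[(x₂-x₁)² + (y₂-y₁)² + (z₂-z₁)²]
  = √[4² + 4² + 1²]
  = √[16 + 16 + 1]
  = √33
  ≈ 5.745

5.745


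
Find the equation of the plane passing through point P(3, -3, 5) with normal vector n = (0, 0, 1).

The plane through P with normal n = (a, b, c) satisfies n·(r - P) = 0,
i.e. ax + by + cz = a·x₀ + b·y₀ + c·z₀.
d = 0·3 + 0·(-3) + 1·5
  = 0 + 0 + 5
  = 5
Equation: z = 5

z = 5


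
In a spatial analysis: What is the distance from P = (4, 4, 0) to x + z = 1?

distance = |a·x₀ + b·y₀ + c·z₀ - d| / √(a² + b² + c²)
  = |1·4 + 0·4 + 1·0 - 1| / √(1² + 0² + 1²)
  = |4 + 0 + 0 - 1| / √(1 + 0 + 1)
  = |3| / √2
  = 3 / 1.414
  ≈ 2.121

2.121


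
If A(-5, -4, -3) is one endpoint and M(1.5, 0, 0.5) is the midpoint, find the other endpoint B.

B = 2M - A
  = (2·1.5 - (-5), 2·0 - (-4), 2·0.5 - (-3))
  = (3 + 5, 0 + 4, 1 + 3)
  = (8, 4, 4)

(8, 4, 4)


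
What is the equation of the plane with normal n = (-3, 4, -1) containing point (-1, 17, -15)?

The plane through P with normal n = (a, b, c) satisfies n·(r - P) = 0,
i.e. ax + by + cz = a·x₀ + b·y₀ + c·z₀.
d = (-3)·(-1) + 4·17 + (-1)·(-15)
  = 3 + 68 + 15
  = 86
Equation: -3x + 4y - z = 86

-3x + 4y - z = 86


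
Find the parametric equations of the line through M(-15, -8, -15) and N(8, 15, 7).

Direction vector d = N - M = (8 + 15, 15 + 8, 7 + 15) = (23, 23, 22)
Parametric form r = M + t·d:
x = -15 + 23t, y = -8 + 23t, z = -15 + 22t

x = -15 + 23t, y = -8 + 23t, z = -15 + 22t


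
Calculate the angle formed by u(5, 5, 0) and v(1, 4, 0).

u·v = 5·1 + 5·4 + 0·0 = 5 + 20 + 0 = 25
|u| = √(5² + 5² + 0²) = √50 ≈ 7.071
|v| = √(1² + 4² + 0²) = √17 ≈ 4.123
cos θ = (u·v)/(|u||v|) = 25/(7.071·4.123) ≈ 0.8575
θ = arccos(0.8575) ≈ 30.96°

30.96°


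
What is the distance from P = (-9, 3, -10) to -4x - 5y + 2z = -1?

distance = |a·x₀ + b·y₀ + c·z₀ - d| / √(a² + b² + c²)
  = |(-4)·(-9) + (-5)·3 + 2·(-10) - (-1)| / √((-4)² + (-5)² + 2²)
  = |36 - 15 - 20 + 1| / √(16 + 25 + 4)
  = |2| / √45
  = 2 / 6.708
  ≈ 0.2981

0.2981


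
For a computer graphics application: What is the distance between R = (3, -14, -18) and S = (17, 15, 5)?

d = √[(x₂-x₁)² + (y₂-y₁)² + (z₂-z₁)²]
  = √[14² + 29² + 23²]
  = √[196 + 841 + 529]
  = √1566
  ≈ 39.57

39.57


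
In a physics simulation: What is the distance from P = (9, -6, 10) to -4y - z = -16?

distance = |a·x₀ + b·y₀ + c·z₀ - d| / √(a² + b² + c²)
  = |0·9 + (-4)·(-6) + (-1)·10 - (-16)| / √(0² + (-4)² + (-1)²)
  = |0 + 24 - 10 + 16| / √(0 + 16 + 1)
  = |30| / √17
  = 30 / 4.123
  ≈ 7.276

7.276


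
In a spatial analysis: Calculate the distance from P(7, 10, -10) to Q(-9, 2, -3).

d = √[(x₂-x₁)² + (y₂-y₁)² + (z₂-z₁)²]
  = √[(-16)² + (-8)² + 7²]
  = √[256 + 64 + 49]
  = √369
  ≈ 19.21

19.21


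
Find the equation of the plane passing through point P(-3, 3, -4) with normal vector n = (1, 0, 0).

The plane through P with normal n = (a, b, c) satisfies n·(r - P) = 0,
i.e. ax + by + cz = a·x₀ + b·y₀ + c·z₀.
d = 1·(-3) + 0·3 + 0·(-4)
  = -3 + 0 + 0
  = -3
Equation: x = -3

x = -3


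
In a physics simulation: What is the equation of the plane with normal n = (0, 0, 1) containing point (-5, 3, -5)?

The plane through P with normal n = (a, b, c) satisfies n·(r - P) = 0,
i.e. ax + by + cz = a·x₀ + b·y₀ + c·z₀.
d = 0·(-5) + 0·3 + 1·(-5)
  = 0 + 0 - 5
  = -5
Equation: z = -5

z = -5


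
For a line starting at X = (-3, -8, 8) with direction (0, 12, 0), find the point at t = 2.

P(t) = X + t·d
  = (-3 + 0·2, -8 + 12·2, 8 + 0·2)
  = (-3 + 0, -8 + 24, 8 + 0)
  = (-3, 16, 8)

(-3, 16, 8)


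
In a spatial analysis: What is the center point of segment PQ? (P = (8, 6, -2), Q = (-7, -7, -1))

M = ((x₁+x₂)/2, (y₁+y₂)/2, (z₁+z₂)/2)
  = ((8 - 7)/2, (6 - 7)/2, (-2 - 1)/2)
  = (1/2, -1/2, -3/2)
  = (0.5, -0.5, -1.5)

(0.5, -0.5, -1.5)


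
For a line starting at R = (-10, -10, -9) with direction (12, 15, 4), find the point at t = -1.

P(t) = R + t·d
  = (-10 + 12·(-1), -10 + 15·(-1), -9 + 4·(-1))
  = (-10 - 12, -10 - 15, -9 - 4)
  = (-22, -25, -13)

(-22, -25, -13)


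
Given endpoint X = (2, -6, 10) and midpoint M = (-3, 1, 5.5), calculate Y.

Y = 2M - X
  = (2·(-3) - 2, 2·1 - (-6), 2·5.5 - 10)
  = (-6 - 2, 2 + 6, 11 - 10)
  = (-8, 8, 1)

(-8, 8, 1)


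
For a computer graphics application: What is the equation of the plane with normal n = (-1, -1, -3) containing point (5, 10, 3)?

The plane through P with normal n = (a, b, c) satisfies n·(r - P) = 0,
i.e. ax + by + cz = a·x₀ + b·y₀ + c·z₀.
d = (-1)·5 + (-1)·10 + (-3)·3
  = -5 - 10 - 9
  = -24
Equation: -x - y - 3z = -24

-x - y - 3z = -24


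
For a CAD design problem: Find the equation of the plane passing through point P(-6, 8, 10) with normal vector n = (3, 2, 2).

The plane through P with normal n = (a, b, c) satisfies n·(r - P) = 0,
i.e. ax + by + cz = a·x₀ + b·y₀ + c·z₀.
d = 3·(-6) + 2·8 + 2·10
  = -18 + 16 + 20
  = 18
Equation: 3x + 2y + 2z = 18

3x + 2y + 2z = 18


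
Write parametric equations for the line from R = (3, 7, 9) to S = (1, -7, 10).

Direction vector d = S - R = (1 - 3, -7 - 7, 10 - 9) = (-2, -14, 1)
Parametric form r = R + t·d:
x = 3 - 2t, y = 7 - 14t, z = 9 + t

x = 3 - 2t, y = 7 - 14t, z = 9 + t


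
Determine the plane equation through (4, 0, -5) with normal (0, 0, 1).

The plane through P with normal n = (a, b, c) satisfies n·(r - P) = 0,
i.e. ax + by + cz = a·x₀ + b·y₀ + c·z₀.
d = 0·4 + 0·0 + 1·(-5)
  = 0 + 0 - 5
  = -5
Equation: z = -5

z = -5


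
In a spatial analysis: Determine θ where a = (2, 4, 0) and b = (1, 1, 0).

a·b = 2·1 + 4·1 + 0·0 = 2 + 4 + 0 = 6
|a| = √(2² + 4² + 0²) = √20 ≈ 4.472
|b| = √(1² + 1² + 0²) = √2 ≈ 1.414
cos θ = (a·b)/(|a||b|) = 6/(4.472·1.414) ≈ 0.9487
θ = arccos(0.9487) ≈ 18.43°

18.43°


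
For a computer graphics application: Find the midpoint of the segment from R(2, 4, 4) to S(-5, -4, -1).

M = ((x₁+x₂)/2, (y₁+y₂)/2, (z₁+z₂)/2)
  = ((2 - 5)/2, (4 - 4)/2, (4 - 1)/2)
  = (-3/2, 0/2, 3/2)
  = (-1.5, 0, 1.5)

(-1.5, 0, 1.5)


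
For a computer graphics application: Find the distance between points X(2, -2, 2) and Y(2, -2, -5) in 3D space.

d = √[(x₂-x₁)² + (y₂-y₁)² + (z₂-z₁)²]
  = √[0² + 0² + (-7)²]
  = √[0 + 0 + 49]
  = √49
  ≈ 7

7


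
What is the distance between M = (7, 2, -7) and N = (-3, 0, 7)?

d = √[(x₂-x₁)² + (y₂-y₁)² + (z₂-z₁)²]
  = √[(-10)² + (-2)² + 14²]
  = √[100 + 4 + 196]
  = √300
  ≈ 17.32

17.32


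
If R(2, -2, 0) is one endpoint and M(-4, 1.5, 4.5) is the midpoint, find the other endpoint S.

S = 2M - R
  = (2·(-4) - 2, 2·1.5 - (-2), 2·4.5 - 0)
  = (-8 - 2, 3 + 2, 9 + 0)
  = (-10, 5, 9)

(-10, 5, 9)


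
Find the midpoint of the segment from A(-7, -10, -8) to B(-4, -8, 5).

M = ((x₁+x₂)/2, (y₁+y₂)/2, (z₁+z₂)/2)
  = ((-7 - 4)/2, (-10 - 8)/2, (-8 + 5)/2)
  = (-11/2, -18/2, -3/2)
  = (-5.5, -9, -1.5)

(-5.5, -9, -1.5)


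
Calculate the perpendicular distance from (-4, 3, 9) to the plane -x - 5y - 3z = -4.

distance = |a·x₀ + b·y₀ + c·z₀ - d| / √(a² + b² + c²)
  = |(-1)·(-4) + (-5)·3 + (-3)·9 - (-4)| / √((-1)² + (-5)² + (-3)²)
  = |4 - 15 - 27 + 4| / √(1 + 25 + 9)
  = |-34| / √35
  = 34 / 5.916
  ≈ 5.747

5.747


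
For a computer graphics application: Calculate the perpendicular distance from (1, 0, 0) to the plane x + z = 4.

distance = |a·x₀ + b·y₀ + c·z₀ - d| / √(a² + b² + c²)
  = |1·1 + 0·0 + 1·0 - 4| / √(1² + 0² + 1²)
  = |1 + 0 + 0 - 4| / √(1 + 0 + 1)
  = |-3| / √2
  = 3 / 1.414
  ≈ 2.121

2.121


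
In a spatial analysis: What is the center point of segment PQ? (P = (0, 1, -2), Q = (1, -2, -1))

M = ((x₁+x₂)/2, (y₁+y₂)/2, (z₁+z₂)/2)
  = ((0 + 1)/2, (1 - 2)/2, (-2 - 1)/2)
  = (1/2, -1/2, -3/2)
  = (0.5, -0.5, -1.5)

(0.5, -0.5, -1.5)


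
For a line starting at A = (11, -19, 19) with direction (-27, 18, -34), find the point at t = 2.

P(t) = A + t·d
  = (11 + (-27)·2, -19 + 18·2, 19 + (-34)·2)
  = (11 - 54, -19 + 36, 19 - 68)
  = (-43, 17, -49)

(-43, 17, -49)


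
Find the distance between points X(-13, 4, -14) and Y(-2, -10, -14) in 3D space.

d = √[(x₂-x₁)² + (y₂-y₁)² + (z₂-z₁)²]
  = √[11² + (-14)² + 0²]
  = √[121 + 196 + 0]
  = √317
  ≈ 17.8

17.8


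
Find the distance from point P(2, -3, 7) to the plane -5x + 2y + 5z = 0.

distance = |a·x₀ + b·y₀ + c·z₀ - d| / √(a² + b² + c²)
  = |(-5)·2 + 2·(-3) + 5·7 - 0| / √((-5)² + 2² + 5²)
  = |-10 - 6 + 35 + 0| / √(25 + 4 + 25)
  = |19| / √54
  = 19 / 7.348
  ≈ 2.586

2.586


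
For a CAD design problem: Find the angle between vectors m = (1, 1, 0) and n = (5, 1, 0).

m·n = 1·5 + 1·1 + 0·0 = 5 + 1 + 0 = 6
|m| = √(1² + 1² + 0²) = √2 ≈ 1.414
|n| = √(5² + 1² + 0²) = √26 ≈ 5.099
cos θ = (m·n)/(|m||n|) = 6/(1.414·5.099) ≈ 0.8321
θ = arccos(0.8321) ≈ 33.69°

33.69°


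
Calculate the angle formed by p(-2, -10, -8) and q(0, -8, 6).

p·q = (-2)·0 + (-10)·(-8) + (-8)·6 = 0 + 80 - 48 = 32
|p| = √((-2)² + (-10)² + (-8)²) = √168 ≈ 12.96
|q| = √(0² + (-8)² + 6²) = √100 ≈ 10
cos θ = (p·q)/(|p||q|) = 32/(12.96·10) ≈ 0.2469
θ = arccos(0.2469) ≈ 75.71°

75.71°


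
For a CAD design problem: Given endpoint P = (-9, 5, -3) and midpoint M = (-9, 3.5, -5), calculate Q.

Q = 2M - P
  = (2·(-9) - (-9), 2·3.5 - 5, 2·(-5) - (-3))
  = (-18 + 9, 7 - 5, -10 + 3)
  = (-9, 2, -7)

(-9, 2, -7)


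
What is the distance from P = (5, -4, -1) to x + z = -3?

distance = |a·x₀ + b·y₀ + c·z₀ - d| / √(a² + b² + c²)
  = |1·5 + 0·(-4) + 1·(-1) - (-3)| / √(1² + 0² + 1²)
  = |5 + 0 - 1 + 3| / √(1 + 0 + 1)
  = |7| / √2
  = 7 / 1.414
  ≈ 4.95

4.95


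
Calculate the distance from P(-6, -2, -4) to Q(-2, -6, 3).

d = √[(x₂-x₁)² + (y₂-y₁)² + (z₂-z₁)²]
  = √[4² + (-4)² + 7²]
  = √[16 + 16 + 49]
  = √81
  ≈ 9

9


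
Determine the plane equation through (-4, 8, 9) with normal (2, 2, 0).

The plane through P with normal n = (a, b, c) satisfies n·(r - P) = 0,
i.e. ax + by + cz = a·x₀ + b·y₀ + c·z₀.
d = 2·(-4) + 2·8 + 0·9
  = -8 + 16 + 0
  = 8
Equation: 2x + 2y = 8

2x + 2y = 8


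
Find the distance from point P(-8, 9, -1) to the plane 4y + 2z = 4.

distance = |a·x₀ + b·y₀ + c·z₀ - d| / √(a² + b² + c²)
  = |0·(-8) + 4·9 + 2·(-1) - 4| / √(0² + 4² + 2²)
  = |0 + 36 - 2 - 4| / √(0 + 16 + 4)
  = |30| / √20
  = 30 / 4.472
  ≈ 6.708

6.708


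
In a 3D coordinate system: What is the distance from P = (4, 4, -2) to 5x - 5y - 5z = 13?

distance = |a·x₀ + b·y₀ + c·z₀ - d| / √(a² + b² + c²)
  = |5·4 + (-5)·4 + (-5)·(-2) - 13| / √(5² + (-5)² + (-5)²)
  = |20 - 20 + 10 - 13| / √(25 + 25 + 25)
  = |-3| / √75
  = 3 / 8.66
  ≈ 0.3464

0.3464


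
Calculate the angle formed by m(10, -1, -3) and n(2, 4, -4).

m·n = 10·2 + (-1)·4 + (-3)·(-4) = 20 - 4 + 12 = 28
|m| = √(10² + (-1)² + (-3)²) = √110 ≈ 10.49
|n| = √(2² + 4² + (-4)²) = √36 ≈ 6
cos θ = (m·n)/(|m||n|) = 28/(10.49·6) ≈ 0.4449
θ = arccos(0.4449) ≈ 63.58°

63.58°


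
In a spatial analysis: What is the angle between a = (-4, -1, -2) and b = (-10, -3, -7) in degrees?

a·b = (-4)·(-10) + (-1)·(-3) + (-2)·(-7) = 40 + 3 + 14 = 57
|a| = √((-4)² + (-1)² + (-2)²) = √21 ≈ 4.583
|b| = √((-10)² + (-3)² + (-7)²) = √158 ≈ 12.57
cos θ = (a·b)/(|a||b|) = 57/(4.583·12.57) ≈ 0.9895
θ = arccos(0.9895) ≈ 8.291°

8.291°


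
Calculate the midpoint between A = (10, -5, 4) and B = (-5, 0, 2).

M = ((x₁+x₂)/2, (y₁+y₂)/2, (z₁+z₂)/2)
  = ((10 - 5)/2, (-5 + 0)/2, (4 + 2)/2)
  = (5/2, -5/2, 6/2)
  = (2.5, -2.5, 3)

(2.5, -2.5, 3)


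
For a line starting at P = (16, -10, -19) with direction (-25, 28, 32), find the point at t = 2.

P(t) = P + t·d
  = (16 + (-25)·2, -10 + 28·2, -19 + 32·2)
  = (16 - 50, -10 + 56, -19 + 64)
  = (-34, 46, 45)

(-34, 46, 45)


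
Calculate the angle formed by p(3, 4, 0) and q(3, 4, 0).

p·q = 3·3 + 4·4 + 0·0 = 9 + 16 + 0 = 25
|p| = √(3² + 4² + 0²) = √25 ≈ 5
|q| = √(3² + 4² + 0²) = √25 ≈ 5
cos θ = (p·q)/(|p||q|) = 25/(5·5) ≈ 1
θ = arccos(1) ≈ 0°

0°


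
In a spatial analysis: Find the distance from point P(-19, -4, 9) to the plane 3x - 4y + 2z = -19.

distance = |a·x₀ + b·y₀ + c·z₀ - d| / √(a² + b² + c²)
  = |3·(-19) + (-4)·(-4) + 2·9 - (-19)| / √(3² + (-4)² + 2²)
  = |-57 + 16 + 18 + 19| / √(9 + 16 + 4)
  = |-4| / √29
  = 4 / 5.385
  ≈ 0.7428

0.7428


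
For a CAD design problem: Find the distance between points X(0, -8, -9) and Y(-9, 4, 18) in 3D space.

d = √[(x₂-x₁)² + (y₂-y₁)² + (z₂-z₁)²]
  = √[(-9)² + 12² + 27²]
  = √[81 + 144 + 729]
  = √954
  ≈ 30.89

30.89


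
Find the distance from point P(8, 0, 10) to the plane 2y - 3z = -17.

distance = |a·x₀ + b·y₀ + c·z₀ - d| / √(a² + b² + c²)
  = |0·8 + 2·0 + (-3)·10 - (-17)| / √(0² + 2² + (-3)²)
  = |0 + 0 - 30 + 17| / √(0 + 4 + 9)
  = |-13| / √13
  = 13 / 3.606
  ≈ 3.606

3.606


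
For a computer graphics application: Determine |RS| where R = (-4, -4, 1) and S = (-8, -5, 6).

d = √[(x₂-x₁)² + (y₂-y₁)² + (z₂-z₁)²]
  = √[(-4)² + (-1)² + 5²]
  = √[16 + 1 + 25]
  = √42
  ≈ 6.481

6.481


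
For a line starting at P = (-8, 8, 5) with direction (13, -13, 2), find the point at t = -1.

P(t) = P + t·d
  = (-8 + 13·(-1), 8 + (-13)·(-1), 5 + 2·(-1))
  = (-8 - 13, 8 + 13, 5 - 2)
  = (-21, 21, 3)

(-21, 21, 3)


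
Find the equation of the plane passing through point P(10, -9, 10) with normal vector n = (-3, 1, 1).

The plane through P with normal n = (a, b, c) satisfies n·(r - P) = 0,
i.e. ax + by + cz = a·x₀ + b·y₀ + c·z₀.
d = (-3)·10 + 1·(-9) + 1·10
  = -30 - 9 + 10
  = -29
Equation: -3x + y + z = -29

-3x + y + z = -29


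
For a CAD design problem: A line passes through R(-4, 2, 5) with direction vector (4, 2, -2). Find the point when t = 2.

P(t) = R + t·d
  = (-4 + 4·2, 2 + 2·2, 5 + (-2)·2)
  = (-4 + 8, 2 + 4, 5 - 4)
  = (4, 6, 1)

(4, 6, 1)


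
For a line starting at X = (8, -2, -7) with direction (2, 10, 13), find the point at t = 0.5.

P(t) = X + t·d
  = (8 + 2·0.5, -2 + 10·0.5, -7 + 13·0.5)
  = (8 + 1, -2 + 5, -7 + 6.5)
  = (9, 3, -0.5)

(9, 3, -0.5)


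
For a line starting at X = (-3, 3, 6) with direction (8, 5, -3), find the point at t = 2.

P(t) = X + t·d
  = (-3 + 8·2, 3 + 5·2, 6 + (-3)·2)
  = (-3 + 16, 3 + 10, 6 - 6)
  = (13, 13, 0)

(13, 13, 0)


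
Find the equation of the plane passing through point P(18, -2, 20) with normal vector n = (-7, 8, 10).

The plane through P with normal n = (a, b, c) satisfies n·(r - P) = 0,
i.e. ax + by + cz = a·x₀ + b·y₀ + c·z₀.
d = (-7)·18 + 8·(-2) + 10·20
  = -126 - 16 + 200
  = 58
Equation: -7x + 8y + 10z = 58

-7x + 8y + 10z = 58


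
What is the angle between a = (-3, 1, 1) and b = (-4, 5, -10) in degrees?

a·b = (-3)·(-4) + 1·5 + 1·(-10) = 12 + 5 - 10 = 7
|a| = √((-3)² + 1² + 1²) = √11 ≈ 3.317
|b| = √((-4)² + 5² + (-10)²) = √141 ≈ 11.87
cos θ = (a·b)/(|a||b|) = 7/(3.317·11.87) ≈ 0.1777
θ = arccos(0.1777) ≈ 79.76°

79.76°


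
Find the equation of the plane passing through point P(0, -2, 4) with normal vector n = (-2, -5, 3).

The plane through P with normal n = (a, b, c) satisfies n·(r - P) = 0,
i.e. ax + by + cz = a·x₀ + b·y₀ + c·z₀.
d = (-2)·0 + (-5)·(-2) + 3·4
  = 0 + 10 + 12
  = 22
Equation: -2x - 5y + 3z = 22

-2x - 5y + 3z = 22


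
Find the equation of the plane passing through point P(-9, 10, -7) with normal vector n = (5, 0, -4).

The plane through P with normal n = (a, b, c) satisfies n·(r - P) = 0,
i.e. ax + by + cz = a·x₀ + b·y₀ + c·z₀.
d = 5·(-9) + 0·10 + (-4)·(-7)
  = -45 + 0 + 28
  = -17
Equation: 5x - 4z = -17

5x - 4z = -17


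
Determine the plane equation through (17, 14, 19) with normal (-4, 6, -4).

The plane through P with normal n = (a, b, c) satisfies n·(r - P) = 0,
i.e. ax + by + cz = a·x₀ + b·y₀ + c·z₀.
d = (-4)·17 + 6·14 + (-4)·19
  = -68 + 84 - 76
  = -60
Equation: -4x + 6y - 4z = -60

-4x + 6y - 4z = -60


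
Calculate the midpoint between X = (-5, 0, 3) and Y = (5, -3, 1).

M = ((x₁+x₂)/2, (y₁+y₂)/2, (z₁+z₂)/2)
  = ((-5 + 5)/2, (0 - 3)/2, (3 + 1)/2)
  = (0/2, -3/2, 4/2)
  = (0, -1.5, 2)

(0, -1.5, 2)


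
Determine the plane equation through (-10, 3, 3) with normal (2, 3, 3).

The plane through P with normal n = (a, b, c) satisfies n·(r - P) = 0,
i.e. ax + by + cz = a·x₀ + b·y₀ + c·z₀.
d = 2·(-10) + 3·3 + 3·3
  = -20 + 9 + 9
  = -2
Equation: 2x + 3y + 3z = -2

2x + 3y + 3z = -2


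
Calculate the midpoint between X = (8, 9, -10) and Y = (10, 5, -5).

M = ((x₁+x₂)/2, (y₁+y₂)/2, (z₁+z₂)/2)
  = ((8 + 10)/2, (9 + 5)/2, (-10 - 5)/2)
  = (18/2, 14/2, -15/2)
  = (9, 7, -7.5)

(9, 7, -7.5)


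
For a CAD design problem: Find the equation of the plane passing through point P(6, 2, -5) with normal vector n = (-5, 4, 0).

The plane through P with normal n = (a, b, c) satisfies n·(r - P) = 0,
i.e. ax + by + cz = a·x₀ + b·y₀ + c·z₀.
d = (-5)·6 + 4·2 + 0·(-5)
  = -30 + 8 + 0
  = -22
Equation: -5x + 4y = -22

-5x + 4y = -22


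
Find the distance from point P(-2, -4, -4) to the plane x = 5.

distance = |a·x₀ + b·y₀ + c·z₀ - d| / √(a² + b² + c²)
  = |1·(-2) + 0·(-4) + 0·(-4) - 5| / √(1² + 0² + 0²)
  = |-2 + 0 + 0 - 5| / √(1 + 0 + 0)
  = |-7| / √1
  = 7 / 1
  ≈ 7

7


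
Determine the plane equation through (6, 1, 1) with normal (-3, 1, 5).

The plane through P with normal n = (a, b, c) satisfies n·(r - P) = 0,
i.e. ax + by + cz = a·x₀ + b·y₀ + c·z₀.
d = (-3)·6 + 1·1 + 5·1
  = -18 + 1 + 5
  = -12
Equation: -3x + y + 5z = -12

-3x + y + 5z = -12


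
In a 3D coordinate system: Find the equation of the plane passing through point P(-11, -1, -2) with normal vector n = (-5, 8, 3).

The plane through P with normal n = (a, b, c) satisfies n·(r - P) = 0,
i.e. ax + by + cz = a·x₀ + b·y₀ + c·z₀.
d = (-5)·(-11) + 8·(-1) + 3·(-2)
  = 55 - 8 - 6
  = 41
Equation: -5x + 8y + 3z = 41

-5x + 8y + 3z = 41


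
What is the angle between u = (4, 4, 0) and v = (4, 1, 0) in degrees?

u·v = 4·4 + 4·1 + 0·0 = 16 + 4 + 0 = 20
|u| = √(4² + 4² + 0²) = √32 ≈ 5.657
|v| = √(4² + 1² + 0²) = √17 ≈ 4.123
cos θ = (u·v)/(|u||v|) = 20/(5.657·4.123) ≈ 0.8575
θ = arccos(0.8575) ≈ 30.96°

30.96°


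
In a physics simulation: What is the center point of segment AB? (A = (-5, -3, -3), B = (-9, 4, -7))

M = ((x₁+x₂)/2, (y₁+y₂)/2, (z₁+z₂)/2)
  = ((-5 - 9)/2, (-3 + 4)/2, (-3 - 7)/2)
  = (-14/2, 1/2, -10/2)
  = (-7, 0.5, -5)

(-7, 0.5, -5)


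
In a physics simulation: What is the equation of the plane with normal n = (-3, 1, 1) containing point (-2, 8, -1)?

The plane through P with normal n = (a, b, c) satisfies n·(r - P) = 0,
i.e. ax + by + cz = a·x₀ + b·y₀ + c·z₀.
d = (-3)·(-2) + 1·8 + 1·(-1)
  = 6 + 8 - 1
  = 13
Equation: -3x + y + z = 13

-3x + y + z = 13


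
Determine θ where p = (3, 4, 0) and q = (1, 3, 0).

p·q = 3·1 + 4·3 + 0·0 = 3 + 12 + 0 = 15
|p| = √(3² + 4² + 0²) = √25 ≈ 5
|q| = √(1² + 3² + 0²) = √10 ≈ 3.162
cos θ = (p·q)/(|p||q|) = 15/(5·3.162) ≈ 0.9487
θ = arccos(0.9487) ≈ 18.43°

18.43°


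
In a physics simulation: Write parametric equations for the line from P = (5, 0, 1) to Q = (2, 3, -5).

Direction vector d = Q - P = (2 - 5, 3 + 0, -5 - 1) = (-3, 3, -6)
Parametric form r = P + t·d:
x = 5 - 3t, y = 0 + 3t, z = 1 - 6t

x = 5 - 3t, y = 0 + 3t, z = 1 - 6t


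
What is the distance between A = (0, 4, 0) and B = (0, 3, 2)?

d = √[(x₂-x₁)² + (y₂-y₁)² + (z₂-z₁)²]
  = √[0² + (-1)² + 2²]
  = √[0 + 1 + 4]
  = √5
  ≈ 2.236

2.236


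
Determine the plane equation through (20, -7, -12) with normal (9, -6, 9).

The plane through P with normal n = (a, b, c) satisfies n·(r - P) = 0,
i.e. ax + by + cz = a·x₀ + b·y₀ + c·z₀.
d = 9·20 + (-6)·(-7) + 9·(-12)
  = 180 + 42 - 108
  = 114
Equation: 9x - 6y + 9z = 114

9x - 6y + 9z = 114


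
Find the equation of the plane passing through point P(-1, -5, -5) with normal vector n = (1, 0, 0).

The plane through P with normal n = (a, b, c) satisfies n·(r - P) = 0,
i.e. ax + by + cz = a·x₀ + b·y₀ + c·z₀.
d = 1·(-1) + 0·(-5) + 0·(-5)
  = -1 + 0 + 0
  = -1
Equation: x = -1

x = -1


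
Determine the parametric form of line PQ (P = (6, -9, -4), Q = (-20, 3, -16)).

Direction vector d = Q - P = (-20 - 6, 3 + 9, -16 + 4) = (-26, 12, -12)
Parametric form r = P + t·d:
x = 6 - 26t, y = -9 + 12t, z = -4 - 12t

x = 6 - 26t, y = -9 + 12t, z = -4 - 12t


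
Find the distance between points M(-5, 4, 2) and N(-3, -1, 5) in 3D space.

d = √[(x₂-x₁)² + (y₂-y₁)² + (z₂-z₁)²]
  = √[2² + (-5)² + 3²]
  = √[4 + 25 + 9]
  = √38
  ≈ 6.164

6.164


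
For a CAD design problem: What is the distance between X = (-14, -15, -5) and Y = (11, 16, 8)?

d = √[(x₂-x₁)² + (y₂-y₁)² + (z₂-z₁)²]
  = √[25² + 31² + 13²]
  = √[625 + 961 + 169]
  = √1755
  ≈ 41.89

41.89


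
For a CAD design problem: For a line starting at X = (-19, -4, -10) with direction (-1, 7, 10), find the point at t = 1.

P(t) = X + t·d
  = (-19 + (-1)·1, -4 + 7·1, -10 + 10·1)
  = (-19 - 1, -4 + 7, -10 + 10)
  = (-20, 3, 0)

(-20, 3, 0)


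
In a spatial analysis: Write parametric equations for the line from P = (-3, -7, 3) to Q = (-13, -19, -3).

Direction vector d = Q - P = (-13 + 3, -19 + 7, -3 - 3) = (-10, -12, -6)
Parametric form r = P + t·d:
x = -3 - 10t, y = -7 - 12t, z = 3 - 6t

x = -3 - 10t, y = -7 - 12t, z = 3 - 6t


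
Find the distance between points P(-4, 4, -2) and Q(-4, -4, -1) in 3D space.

d = √[(x₂-x₁)² + (y₂-y₁)² + (z₂-z₁)²]
  = √[0² + (-8)² + 1²]
  = √[0 + 64 + 1]
  = √65
  ≈ 8.062

8.062


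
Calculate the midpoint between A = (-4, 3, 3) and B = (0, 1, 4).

M = ((x₁+x₂)/2, (y₁+y₂)/2, (z₁+z₂)/2)
  = ((-4 + 0)/2, (3 + 1)/2, (3 + 4)/2)
  = (-4/2, 4/2, 7/2)
  = (-2, 2, 3.5)

(-2, 2, 3.5)


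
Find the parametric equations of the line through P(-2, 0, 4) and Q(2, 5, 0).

Direction vector d = Q - P = (2 + 2, 5 + 0, 0 - 4) = (4, 5, -4)
Parametric form r = P + t·d:
x = -2 + 4t, y = 0 + 5t, z = 4 - 4t

x = -2 + 4t, y = 0 + 5t, z = 4 - 4t


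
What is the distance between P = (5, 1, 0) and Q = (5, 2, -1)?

d = √[(x₂-x₁)² + (y₂-y₁)² + (z₂-z₁)²]
  = √[0² + 1² + (-1)²]
  = √[0 + 1 + 1]
  = √2
  ≈ 1.414

1.414


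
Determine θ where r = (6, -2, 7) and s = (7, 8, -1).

r·s = 6·7 + (-2)·8 + 7·(-1) = 42 - 16 - 7 = 19
|r| = √(6² + (-2)² + 7²) = √89 ≈ 9.434
|s| = √(7² + 8² + (-1)²) = √114 ≈ 10.68
cos θ = (r·s)/(|r||s|) = 19/(9.434·10.68) ≈ 0.1886
θ = arccos(0.1886) ≈ 79.13°

79.13°


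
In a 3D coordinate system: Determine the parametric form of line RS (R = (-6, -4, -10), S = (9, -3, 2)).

Direction vector d = S - R = (9 + 6, -3 + 4, 2 + 10) = (15, 1, 12)
Parametric form r = R + t·d:
x = -6 + 15t, y = -4 + t, z = -10 + 12t

x = -6 + 15t, y = -4 + t, z = -10 + 12t


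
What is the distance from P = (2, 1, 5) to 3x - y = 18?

distance = |a·x₀ + b·y₀ + c·z₀ - d| / √(a² + b² + c²)
  = |3·2 + (-1)·1 + 0·5 - 18| / √(3² + (-1)² + 0²)
  = |6 - 1 + 0 - 18| / √(9 + 1 + 0)
  = |-13| / √10
  = 13 / 3.162
  ≈ 4.111

4.111


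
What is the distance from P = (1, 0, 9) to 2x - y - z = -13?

distance = |a·x₀ + b·y₀ + c·z₀ - d| / √(a² + b² + c²)
  = |2·1 + (-1)·0 + (-1)·9 - (-13)| / √(2² + (-1)² + (-1)²)
  = |2 + 0 - 9 + 13| / √(4 + 1 + 1)
  = |6| / √6
  = 6 / 2.449
  ≈ 2.449

2.449


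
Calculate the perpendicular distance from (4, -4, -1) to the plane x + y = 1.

distance = |a·x₀ + b·y₀ + c·z₀ - d| / √(a² + b² + c²)
  = |1·4 + 1·(-4) + 0·(-1) - 1| / √(1² + 1² + 0²)
  = |4 - 4 + 0 - 1| / √(1 + 1 + 0)
  = |-1| / √2
  = 1 / 1.414
  ≈ 0.7071

0.7071


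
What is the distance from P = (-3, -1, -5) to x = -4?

distance = |a·x₀ + b·y₀ + c·z₀ - d| / √(a² + b² + c²)
  = |1·(-3) + 0·(-1) + 0·(-5) - (-4)| / √(1² + 0² + 0²)
  = |-3 + 0 + 0 + 4| / √(1 + 0 + 0)
  = |1| / √1
  = 1 / 1
  ≈ 1

1
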